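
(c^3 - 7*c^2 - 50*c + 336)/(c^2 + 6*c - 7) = (c^2 - 14*c + 48)/(c - 1)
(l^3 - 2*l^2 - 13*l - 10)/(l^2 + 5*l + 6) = (l^2 - 4*l - 5)/(l + 3)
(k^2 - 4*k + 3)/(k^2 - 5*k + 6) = (k - 1)/(k - 2)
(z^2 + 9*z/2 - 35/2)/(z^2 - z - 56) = (z - 5/2)/(z - 8)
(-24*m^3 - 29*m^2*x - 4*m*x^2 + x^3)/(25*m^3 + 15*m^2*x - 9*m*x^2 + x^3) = (-24*m^2 - 5*m*x + x^2)/(25*m^2 - 10*m*x + x^2)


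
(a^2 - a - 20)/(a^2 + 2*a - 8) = (a - 5)/(a - 2)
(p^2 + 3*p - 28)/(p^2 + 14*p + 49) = (p - 4)/(p + 7)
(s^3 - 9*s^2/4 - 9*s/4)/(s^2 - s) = (4*s^2 - 9*s - 9)/(4*(s - 1))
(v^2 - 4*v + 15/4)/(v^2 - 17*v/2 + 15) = (v - 3/2)/(v - 6)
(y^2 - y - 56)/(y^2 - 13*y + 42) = (y^2 - y - 56)/(y^2 - 13*y + 42)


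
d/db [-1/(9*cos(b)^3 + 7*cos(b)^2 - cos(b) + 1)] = (-27*cos(b)^2 - 14*cos(b) + 1)*sin(b)/(9*cos(b)^3 + 7*cos(b)^2 - cos(b) + 1)^2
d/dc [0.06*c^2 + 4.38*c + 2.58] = 0.12*c + 4.38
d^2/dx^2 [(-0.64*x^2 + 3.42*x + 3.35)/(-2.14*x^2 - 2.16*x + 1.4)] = (-37.241136*x^3 - 80.54532*x^2 - 154.38816*x - 69.50808)/(9.800344*x^6 + 29.675808*x^5 + 10.718832*x^4 - 28.750464*x^3 - 7.01232*x^2 + 12.7008*x - 2.744)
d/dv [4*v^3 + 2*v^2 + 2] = 4*v*(3*v + 1)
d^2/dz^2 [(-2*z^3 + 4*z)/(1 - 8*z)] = 4*(64*z^3 - 24*z^2 + 3*z - 16)/(512*z^3 - 192*z^2 + 24*z - 1)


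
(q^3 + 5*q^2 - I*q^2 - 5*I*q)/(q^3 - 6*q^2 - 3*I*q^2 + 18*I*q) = (q^2 + q*(5 - I) - 5*I)/(q^2 - 3*q*(2 + I) + 18*I)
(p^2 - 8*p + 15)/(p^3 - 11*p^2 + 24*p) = (p - 5)/(p*(p - 8))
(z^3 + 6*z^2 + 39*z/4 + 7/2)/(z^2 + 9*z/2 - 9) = (4*z^3 + 24*z^2 + 39*z + 14)/(2*(2*z^2 + 9*z - 18))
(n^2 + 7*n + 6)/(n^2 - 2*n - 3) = (n + 6)/(n - 3)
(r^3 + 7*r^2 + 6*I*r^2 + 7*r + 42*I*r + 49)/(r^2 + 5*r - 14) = (r^2 + 6*I*r + 7)/(r - 2)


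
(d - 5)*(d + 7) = d^2 + 2*d - 35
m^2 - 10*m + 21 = (m - 7)*(m - 3)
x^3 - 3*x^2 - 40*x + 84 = (x - 7)*(x - 2)*(x + 6)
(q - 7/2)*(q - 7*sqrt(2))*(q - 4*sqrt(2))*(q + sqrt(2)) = q^4 - 10*sqrt(2)*q^3 - 7*q^3/2 + 34*q^2 + 35*sqrt(2)*q^2 - 119*q + 56*sqrt(2)*q - 196*sqrt(2)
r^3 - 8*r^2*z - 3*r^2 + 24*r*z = r*(r - 3)*(r - 8*z)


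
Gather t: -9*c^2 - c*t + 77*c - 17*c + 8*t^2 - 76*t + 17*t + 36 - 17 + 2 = -9*c^2 + 60*c + 8*t^2 + t*(-c - 59) + 21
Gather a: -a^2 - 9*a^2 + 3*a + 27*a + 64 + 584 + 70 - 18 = -10*a^2 + 30*a + 700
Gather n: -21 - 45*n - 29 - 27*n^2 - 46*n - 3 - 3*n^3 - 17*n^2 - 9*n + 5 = -3*n^3 - 44*n^2 - 100*n - 48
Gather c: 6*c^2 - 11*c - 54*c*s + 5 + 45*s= 6*c^2 + c*(-54*s - 11) + 45*s + 5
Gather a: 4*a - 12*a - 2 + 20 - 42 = -8*a - 24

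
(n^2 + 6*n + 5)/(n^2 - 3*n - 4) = (n + 5)/(n - 4)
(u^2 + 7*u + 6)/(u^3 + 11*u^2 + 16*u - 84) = (u + 1)/(u^2 + 5*u - 14)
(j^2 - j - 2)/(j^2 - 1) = (j - 2)/(j - 1)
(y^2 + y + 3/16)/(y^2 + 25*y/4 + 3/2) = (y + 3/4)/(y + 6)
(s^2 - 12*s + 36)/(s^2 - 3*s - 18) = (s - 6)/(s + 3)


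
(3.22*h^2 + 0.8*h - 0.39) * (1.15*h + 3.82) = 3.703*h^3 + 13.2204*h^2 + 2.6075*h - 1.4898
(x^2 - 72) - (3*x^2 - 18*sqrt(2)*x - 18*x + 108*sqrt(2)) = -2*x^2 + 18*x + 18*sqrt(2)*x - 108*sqrt(2) - 72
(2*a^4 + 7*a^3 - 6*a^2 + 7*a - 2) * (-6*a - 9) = -12*a^5 - 60*a^4 - 27*a^3 + 12*a^2 - 51*a + 18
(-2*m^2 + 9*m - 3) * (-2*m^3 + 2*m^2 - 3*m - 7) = 4*m^5 - 22*m^4 + 30*m^3 - 19*m^2 - 54*m + 21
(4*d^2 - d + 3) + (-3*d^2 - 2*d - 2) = d^2 - 3*d + 1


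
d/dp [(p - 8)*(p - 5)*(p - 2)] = 3*p^2 - 30*p + 66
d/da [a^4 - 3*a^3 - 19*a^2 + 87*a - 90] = 4*a^3 - 9*a^2 - 38*a + 87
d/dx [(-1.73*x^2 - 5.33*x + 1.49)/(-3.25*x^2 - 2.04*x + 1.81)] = (-13.7933*x^2 + 3.4224*x - 6.6077)/(10.5625*x^4 + 13.26*x^3 - 7.6034*x^2 - 7.3848*x + 3.2761)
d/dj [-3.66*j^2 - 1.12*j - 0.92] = -7.32*j - 1.12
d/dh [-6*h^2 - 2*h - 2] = -12*h - 2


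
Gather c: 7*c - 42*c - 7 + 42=35 - 35*c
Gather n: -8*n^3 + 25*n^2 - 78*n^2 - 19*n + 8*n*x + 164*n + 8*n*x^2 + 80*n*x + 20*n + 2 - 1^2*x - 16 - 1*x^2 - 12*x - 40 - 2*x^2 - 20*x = -8*n^3 - 53*n^2 + n*(8*x^2 + 88*x + 165) - 3*x^2 - 33*x - 54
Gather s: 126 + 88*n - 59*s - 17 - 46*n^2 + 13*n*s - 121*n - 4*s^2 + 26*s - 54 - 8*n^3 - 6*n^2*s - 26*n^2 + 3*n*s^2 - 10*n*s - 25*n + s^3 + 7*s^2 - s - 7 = -8*n^3 - 72*n^2 - 58*n + s^3 + s^2*(3*n + 3) + s*(-6*n^2 + 3*n - 34) + 48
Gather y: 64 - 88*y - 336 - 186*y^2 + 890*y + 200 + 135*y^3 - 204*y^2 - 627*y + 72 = 135*y^3 - 390*y^2 + 175*y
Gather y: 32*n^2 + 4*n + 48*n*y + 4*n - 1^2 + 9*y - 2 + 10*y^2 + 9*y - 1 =32*n^2 + 8*n + 10*y^2 + y*(48*n + 18) - 4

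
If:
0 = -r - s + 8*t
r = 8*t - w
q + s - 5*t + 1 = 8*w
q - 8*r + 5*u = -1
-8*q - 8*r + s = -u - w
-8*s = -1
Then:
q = -43/1844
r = 139/3688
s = 1/8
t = 75/3688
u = -249/1844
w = 1/8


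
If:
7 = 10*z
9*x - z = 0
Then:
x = 7/90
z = 7/10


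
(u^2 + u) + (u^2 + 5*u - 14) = 2*u^2 + 6*u - 14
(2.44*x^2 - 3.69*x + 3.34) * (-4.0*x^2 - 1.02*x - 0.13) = -9.76*x^4 + 12.2712*x^3 - 9.9134*x^2 - 2.9271*x - 0.4342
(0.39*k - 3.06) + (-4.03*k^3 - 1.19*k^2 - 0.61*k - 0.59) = -4.03*k^3 - 1.19*k^2 - 0.22*k - 3.65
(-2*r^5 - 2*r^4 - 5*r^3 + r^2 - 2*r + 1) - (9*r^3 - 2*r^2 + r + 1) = -2*r^5 - 2*r^4 - 14*r^3 + 3*r^2 - 3*r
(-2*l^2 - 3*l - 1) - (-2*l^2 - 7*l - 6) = 4*l + 5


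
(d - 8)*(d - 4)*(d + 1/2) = d^3 - 23*d^2/2 + 26*d + 16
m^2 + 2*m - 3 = (m - 1)*(m + 3)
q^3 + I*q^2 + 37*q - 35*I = (q - 5*I)*(q - I)*(q + 7*I)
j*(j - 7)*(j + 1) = j^3 - 6*j^2 - 7*j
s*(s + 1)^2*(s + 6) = s^4 + 8*s^3 + 13*s^2 + 6*s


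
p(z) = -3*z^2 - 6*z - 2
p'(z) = -6*z - 6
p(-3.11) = -12.36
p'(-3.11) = 12.66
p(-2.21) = -3.39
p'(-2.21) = 7.26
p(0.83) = -9.05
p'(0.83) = -10.98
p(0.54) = -6.11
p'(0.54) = -9.24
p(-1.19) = 0.89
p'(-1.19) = 1.14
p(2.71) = -40.29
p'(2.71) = -22.26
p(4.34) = -84.55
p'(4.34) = -32.04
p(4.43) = -87.45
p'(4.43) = -32.58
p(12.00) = -506.00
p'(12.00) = -78.00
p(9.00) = -299.00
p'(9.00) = -60.00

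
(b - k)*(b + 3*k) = b^2 + 2*b*k - 3*k^2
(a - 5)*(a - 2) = a^2 - 7*a + 10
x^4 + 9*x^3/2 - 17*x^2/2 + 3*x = x*(x - 1)*(x - 1/2)*(x + 6)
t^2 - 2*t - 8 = (t - 4)*(t + 2)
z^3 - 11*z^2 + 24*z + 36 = (z - 6)^2*(z + 1)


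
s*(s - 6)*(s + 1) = s^3 - 5*s^2 - 6*s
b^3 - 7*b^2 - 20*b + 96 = (b - 8)*(b - 3)*(b + 4)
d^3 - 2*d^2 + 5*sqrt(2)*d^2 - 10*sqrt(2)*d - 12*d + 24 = (d - 2)*(d - sqrt(2))*(d + 6*sqrt(2))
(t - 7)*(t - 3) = t^2 - 10*t + 21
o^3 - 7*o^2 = o^2*(o - 7)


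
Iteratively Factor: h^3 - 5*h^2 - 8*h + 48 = (h - 4)*(h^2 - h - 12) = (h - 4)*(h + 3)*(h - 4)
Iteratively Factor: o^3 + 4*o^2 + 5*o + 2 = (o + 2)*(o^2 + 2*o + 1) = (o + 1)*(o + 2)*(o + 1)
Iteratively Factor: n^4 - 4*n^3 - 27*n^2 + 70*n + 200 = (n + 2)*(n^3 - 6*n^2 - 15*n + 100) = (n - 5)*(n + 2)*(n^2 - n - 20) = (n - 5)^2*(n + 2)*(n + 4)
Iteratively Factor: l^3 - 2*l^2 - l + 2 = (l - 1)*(l^2 - l - 2) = (l - 1)*(l + 1)*(l - 2)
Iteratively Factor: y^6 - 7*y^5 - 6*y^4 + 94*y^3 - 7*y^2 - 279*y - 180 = (y + 1)*(y^5 - 8*y^4 + 2*y^3 + 92*y^2 - 99*y - 180) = (y + 1)^2*(y^4 - 9*y^3 + 11*y^2 + 81*y - 180) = (y - 4)*(y + 1)^2*(y^3 - 5*y^2 - 9*y + 45) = (y - 5)*(y - 4)*(y + 1)^2*(y^2 - 9) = (y - 5)*(y - 4)*(y - 3)*(y + 1)^2*(y + 3)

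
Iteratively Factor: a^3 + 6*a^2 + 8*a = (a + 4)*(a^2 + 2*a) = a*(a + 4)*(a + 2)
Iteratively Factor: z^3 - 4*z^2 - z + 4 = (z + 1)*(z^2 - 5*z + 4) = (z - 4)*(z + 1)*(z - 1)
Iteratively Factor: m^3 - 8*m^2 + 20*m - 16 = (m - 4)*(m^2 - 4*m + 4) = (m - 4)*(m - 2)*(m - 2)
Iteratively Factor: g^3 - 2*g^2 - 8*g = (g + 2)*(g^2 - 4*g) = (g - 4)*(g + 2)*(g)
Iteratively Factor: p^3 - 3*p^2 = (p)*(p^2 - 3*p) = p^2*(p - 3)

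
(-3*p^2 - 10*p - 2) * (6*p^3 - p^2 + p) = -18*p^5 - 57*p^4 - 5*p^3 - 8*p^2 - 2*p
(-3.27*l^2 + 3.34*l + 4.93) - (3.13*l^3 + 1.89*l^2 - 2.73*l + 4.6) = -3.13*l^3 - 5.16*l^2 + 6.07*l + 0.33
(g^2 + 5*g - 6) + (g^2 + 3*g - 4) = 2*g^2 + 8*g - 10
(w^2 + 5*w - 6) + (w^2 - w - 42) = 2*w^2 + 4*w - 48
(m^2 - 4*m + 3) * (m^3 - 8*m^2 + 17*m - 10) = m^5 - 12*m^4 + 52*m^3 - 102*m^2 + 91*m - 30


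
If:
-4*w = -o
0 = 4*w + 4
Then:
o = -4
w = -1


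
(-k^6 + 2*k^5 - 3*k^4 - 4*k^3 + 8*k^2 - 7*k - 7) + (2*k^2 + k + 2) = -k^6 + 2*k^5 - 3*k^4 - 4*k^3 + 10*k^2 - 6*k - 5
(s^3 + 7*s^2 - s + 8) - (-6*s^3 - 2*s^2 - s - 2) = 7*s^3 + 9*s^2 + 10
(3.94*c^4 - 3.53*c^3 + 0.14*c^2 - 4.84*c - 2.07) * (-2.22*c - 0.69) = -8.7468*c^5 + 5.118*c^4 + 2.1249*c^3 + 10.6482*c^2 + 7.935*c + 1.4283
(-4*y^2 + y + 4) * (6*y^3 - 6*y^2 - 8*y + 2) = -24*y^5 + 30*y^4 + 50*y^3 - 40*y^2 - 30*y + 8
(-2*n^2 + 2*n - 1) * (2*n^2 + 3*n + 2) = -4*n^4 - 2*n^3 + n - 2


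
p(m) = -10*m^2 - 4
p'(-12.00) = 240.00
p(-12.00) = -1444.00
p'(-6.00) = 120.00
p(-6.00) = -364.00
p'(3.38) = -67.60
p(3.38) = -118.24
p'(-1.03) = 20.60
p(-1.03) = -14.61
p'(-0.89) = 17.80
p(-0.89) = -11.92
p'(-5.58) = 111.60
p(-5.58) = -315.36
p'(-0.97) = 19.40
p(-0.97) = -13.41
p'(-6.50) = 130.00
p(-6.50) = -426.50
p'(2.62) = -52.40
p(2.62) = -72.64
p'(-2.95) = 59.00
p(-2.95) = -91.02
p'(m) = -20*m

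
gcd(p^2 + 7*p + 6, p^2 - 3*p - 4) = p + 1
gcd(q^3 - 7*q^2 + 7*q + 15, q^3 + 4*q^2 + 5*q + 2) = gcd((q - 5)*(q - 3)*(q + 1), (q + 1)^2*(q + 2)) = q + 1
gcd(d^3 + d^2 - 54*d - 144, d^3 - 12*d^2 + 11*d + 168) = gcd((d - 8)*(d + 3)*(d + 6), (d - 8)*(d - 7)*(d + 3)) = d^2 - 5*d - 24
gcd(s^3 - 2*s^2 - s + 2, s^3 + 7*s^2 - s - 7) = s^2 - 1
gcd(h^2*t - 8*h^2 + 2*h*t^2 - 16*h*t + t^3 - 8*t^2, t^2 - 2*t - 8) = 1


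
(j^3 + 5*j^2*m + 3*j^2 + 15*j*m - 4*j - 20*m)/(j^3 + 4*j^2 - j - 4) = (j + 5*m)/(j + 1)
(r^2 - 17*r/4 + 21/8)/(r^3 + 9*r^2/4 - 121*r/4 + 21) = (r - 7/2)/(r^2 + 3*r - 28)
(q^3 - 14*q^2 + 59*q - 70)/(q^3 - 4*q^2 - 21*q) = (q^2 - 7*q + 10)/(q*(q + 3))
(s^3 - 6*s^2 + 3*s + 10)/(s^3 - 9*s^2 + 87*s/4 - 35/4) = 4*(s^2 - s - 2)/(4*s^2 - 16*s + 7)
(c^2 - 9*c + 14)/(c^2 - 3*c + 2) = (c - 7)/(c - 1)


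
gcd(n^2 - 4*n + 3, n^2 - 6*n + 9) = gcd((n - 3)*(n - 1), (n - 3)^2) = n - 3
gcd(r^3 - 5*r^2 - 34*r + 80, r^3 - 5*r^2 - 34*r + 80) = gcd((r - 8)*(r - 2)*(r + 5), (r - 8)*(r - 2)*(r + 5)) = r^3 - 5*r^2 - 34*r + 80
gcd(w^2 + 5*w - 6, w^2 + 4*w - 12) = w + 6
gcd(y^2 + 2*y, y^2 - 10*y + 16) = 1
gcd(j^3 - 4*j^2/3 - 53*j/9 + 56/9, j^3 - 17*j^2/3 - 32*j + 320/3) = j - 8/3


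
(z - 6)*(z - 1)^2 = z^3 - 8*z^2 + 13*z - 6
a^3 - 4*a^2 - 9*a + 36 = (a - 4)*(a - 3)*(a + 3)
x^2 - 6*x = x*(x - 6)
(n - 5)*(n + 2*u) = n^2 + 2*n*u - 5*n - 10*u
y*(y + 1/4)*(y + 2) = y^3 + 9*y^2/4 + y/2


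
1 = 1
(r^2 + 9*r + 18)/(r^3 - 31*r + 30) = (r + 3)/(r^2 - 6*r + 5)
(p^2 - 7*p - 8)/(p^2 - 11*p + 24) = (p + 1)/(p - 3)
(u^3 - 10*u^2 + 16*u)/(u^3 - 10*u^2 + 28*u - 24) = u*(u - 8)/(u^2 - 8*u + 12)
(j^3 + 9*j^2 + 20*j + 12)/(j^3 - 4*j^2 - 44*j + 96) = (j^2 + 3*j + 2)/(j^2 - 10*j + 16)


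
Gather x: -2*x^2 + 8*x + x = -2*x^2 + 9*x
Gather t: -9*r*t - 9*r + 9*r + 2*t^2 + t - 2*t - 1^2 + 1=2*t^2 + t*(-9*r - 1)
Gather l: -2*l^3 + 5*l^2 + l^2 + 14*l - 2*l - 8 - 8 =-2*l^3 + 6*l^2 + 12*l - 16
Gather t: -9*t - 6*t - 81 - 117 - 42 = -15*t - 240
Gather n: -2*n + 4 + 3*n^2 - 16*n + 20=3*n^2 - 18*n + 24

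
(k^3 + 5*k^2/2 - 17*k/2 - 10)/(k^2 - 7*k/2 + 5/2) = (k^2 + 5*k + 4)/(k - 1)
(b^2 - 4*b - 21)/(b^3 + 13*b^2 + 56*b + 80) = (b^2 - 4*b - 21)/(b^3 + 13*b^2 + 56*b + 80)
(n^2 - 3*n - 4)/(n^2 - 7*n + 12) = (n + 1)/(n - 3)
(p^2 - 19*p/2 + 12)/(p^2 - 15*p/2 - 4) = (2*p - 3)/(2*p + 1)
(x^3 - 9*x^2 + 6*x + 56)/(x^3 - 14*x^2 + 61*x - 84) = (x + 2)/(x - 3)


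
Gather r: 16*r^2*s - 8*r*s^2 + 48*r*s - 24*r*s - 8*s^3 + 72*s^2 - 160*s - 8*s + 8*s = 16*r^2*s + r*(-8*s^2 + 24*s) - 8*s^3 + 72*s^2 - 160*s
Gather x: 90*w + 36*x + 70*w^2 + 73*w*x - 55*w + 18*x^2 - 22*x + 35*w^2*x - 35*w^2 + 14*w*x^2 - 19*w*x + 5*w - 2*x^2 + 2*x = 35*w^2 + 40*w + x^2*(14*w + 16) + x*(35*w^2 + 54*w + 16)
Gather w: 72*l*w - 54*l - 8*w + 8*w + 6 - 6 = 72*l*w - 54*l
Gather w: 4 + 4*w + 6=4*w + 10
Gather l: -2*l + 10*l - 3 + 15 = 8*l + 12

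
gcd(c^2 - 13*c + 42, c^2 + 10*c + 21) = 1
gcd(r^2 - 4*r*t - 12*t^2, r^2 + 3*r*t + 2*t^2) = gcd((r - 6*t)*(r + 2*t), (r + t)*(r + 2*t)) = r + 2*t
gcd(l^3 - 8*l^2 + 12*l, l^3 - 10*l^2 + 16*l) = l^2 - 2*l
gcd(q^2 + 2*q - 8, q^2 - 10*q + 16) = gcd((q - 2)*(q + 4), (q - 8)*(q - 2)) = q - 2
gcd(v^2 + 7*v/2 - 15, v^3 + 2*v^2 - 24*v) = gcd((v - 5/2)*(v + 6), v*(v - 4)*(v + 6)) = v + 6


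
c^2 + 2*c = c*(c + 2)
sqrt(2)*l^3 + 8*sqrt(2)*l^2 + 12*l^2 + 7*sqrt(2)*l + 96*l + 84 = (l + 7)*(l + 6*sqrt(2))*(sqrt(2)*l + sqrt(2))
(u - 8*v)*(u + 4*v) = u^2 - 4*u*v - 32*v^2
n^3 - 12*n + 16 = (n - 2)^2*(n + 4)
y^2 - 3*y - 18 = (y - 6)*(y + 3)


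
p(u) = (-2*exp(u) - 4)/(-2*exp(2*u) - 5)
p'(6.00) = 0.00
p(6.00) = 0.00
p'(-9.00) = 0.00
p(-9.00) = 0.80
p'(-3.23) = 0.01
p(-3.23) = 0.82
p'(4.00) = -0.02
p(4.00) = 0.02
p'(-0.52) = -0.02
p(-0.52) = 0.91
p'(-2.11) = 0.04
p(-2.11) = 0.84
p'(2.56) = -0.10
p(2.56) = 0.09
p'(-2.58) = 0.03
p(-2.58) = 0.83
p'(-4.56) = 0.00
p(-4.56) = 0.80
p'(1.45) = -0.33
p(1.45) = 0.30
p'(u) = 4*(-2*exp(u) - 4)*exp(2*u)/(-2*exp(2*u) - 5)^2 - 2*exp(u)/(-2*exp(2*u) - 5) = 2*(-4*(exp(u) + 2)*exp(u) + 2*exp(2*u) + 5)*exp(u)/(2*exp(2*u) + 5)^2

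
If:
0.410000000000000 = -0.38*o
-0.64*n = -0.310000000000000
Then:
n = 0.48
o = -1.08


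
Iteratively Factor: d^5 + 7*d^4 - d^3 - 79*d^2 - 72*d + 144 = (d + 4)*(d^4 + 3*d^3 - 13*d^2 - 27*d + 36) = (d - 1)*(d + 4)*(d^3 + 4*d^2 - 9*d - 36) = (d - 1)*(d + 4)^2*(d^2 - 9) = (d - 1)*(d + 3)*(d + 4)^2*(d - 3)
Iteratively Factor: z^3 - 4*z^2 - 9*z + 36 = (z + 3)*(z^2 - 7*z + 12) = (z - 4)*(z + 3)*(z - 3)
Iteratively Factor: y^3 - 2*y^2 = (y)*(y^2 - 2*y) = y^2*(y - 2)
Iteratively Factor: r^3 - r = (r + 1)*(r^2 - r) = r*(r + 1)*(r - 1)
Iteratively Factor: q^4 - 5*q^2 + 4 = (q + 2)*(q^3 - 2*q^2 - q + 2) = (q - 2)*(q + 2)*(q^2 - 1) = (q - 2)*(q + 1)*(q + 2)*(q - 1)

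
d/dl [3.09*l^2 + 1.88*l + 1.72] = 6.18*l + 1.88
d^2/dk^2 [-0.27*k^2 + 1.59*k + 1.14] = -0.540000000000000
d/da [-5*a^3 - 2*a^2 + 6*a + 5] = -15*a^2 - 4*a + 6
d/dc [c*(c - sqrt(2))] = 2*c - sqrt(2)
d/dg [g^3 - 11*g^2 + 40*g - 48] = 3*g^2 - 22*g + 40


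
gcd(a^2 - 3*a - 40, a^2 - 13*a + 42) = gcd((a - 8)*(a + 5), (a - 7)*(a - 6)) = 1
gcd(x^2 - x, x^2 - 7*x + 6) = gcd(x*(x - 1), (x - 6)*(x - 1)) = x - 1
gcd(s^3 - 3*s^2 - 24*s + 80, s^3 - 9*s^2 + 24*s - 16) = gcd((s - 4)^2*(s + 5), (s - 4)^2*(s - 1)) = s^2 - 8*s + 16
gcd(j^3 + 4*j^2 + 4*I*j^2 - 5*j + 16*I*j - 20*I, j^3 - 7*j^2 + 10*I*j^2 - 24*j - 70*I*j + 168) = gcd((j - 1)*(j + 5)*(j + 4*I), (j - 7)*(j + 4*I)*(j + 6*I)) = j + 4*I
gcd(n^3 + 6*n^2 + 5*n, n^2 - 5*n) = n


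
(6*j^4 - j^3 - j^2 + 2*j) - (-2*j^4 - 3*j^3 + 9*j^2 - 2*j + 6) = 8*j^4 + 2*j^3 - 10*j^2 + 4*j - 6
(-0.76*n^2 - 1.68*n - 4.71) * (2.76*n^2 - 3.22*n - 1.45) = -2.0976*n^4 - 2.1896*n^3 - 6.488*n^2 + 17.6022*n + 6.8295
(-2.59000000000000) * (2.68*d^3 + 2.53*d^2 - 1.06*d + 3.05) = -6.9412*d^3 - 6.5527*d^2 + 2.7454*d - 7.8995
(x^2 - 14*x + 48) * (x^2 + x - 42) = x^4 - 13*x^3 - 8*x^2 + 636*x - 2016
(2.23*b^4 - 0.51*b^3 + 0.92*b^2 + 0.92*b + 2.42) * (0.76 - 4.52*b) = -10.0796*b^5 + 4.0*b^4 - 4.546*b^3 - 3.4592*b^2 - 10.2392*b + 1.8392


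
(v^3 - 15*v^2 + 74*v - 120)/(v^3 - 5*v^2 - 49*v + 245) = (v^2 - 10*v + 24)/(v^2 - 49)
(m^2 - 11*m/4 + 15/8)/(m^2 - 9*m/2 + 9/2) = (m - 5/4)/(m - 3)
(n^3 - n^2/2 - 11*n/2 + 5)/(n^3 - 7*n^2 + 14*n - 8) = (n + 5/2)/(n - 4)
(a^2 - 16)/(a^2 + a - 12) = (a - 4)/(a - 3)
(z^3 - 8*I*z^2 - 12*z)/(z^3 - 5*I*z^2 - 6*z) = (z - 6*I)/(z - 3*I)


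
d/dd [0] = 0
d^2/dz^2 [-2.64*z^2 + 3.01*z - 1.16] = -5.28000000000000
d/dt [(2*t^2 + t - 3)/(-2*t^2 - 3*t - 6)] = (-4*t^2 - 36*t - 15)/(4*t^4 + 12*t^3 + 33*t^2 + 36*t + 36)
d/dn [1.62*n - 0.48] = 1.62000000000000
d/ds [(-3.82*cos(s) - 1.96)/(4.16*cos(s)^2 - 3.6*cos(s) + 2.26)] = (-15.8912*cos(s)^2 - 16.3072*cos(s) + 15.6892)*sin(s)/(17.3056*cos(s)^4 - 29.952*cos(s)^3 + 31.7632*cos(s)^2 - 16.272*cos(s) + 5.1076)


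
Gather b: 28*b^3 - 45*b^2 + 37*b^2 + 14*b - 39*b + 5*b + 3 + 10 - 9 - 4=28*b^3 - 8*b^2 - 20*b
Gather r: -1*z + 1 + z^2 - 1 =z^2 - z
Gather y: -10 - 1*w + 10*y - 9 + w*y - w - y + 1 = -2*w + y*(w + 9) - 18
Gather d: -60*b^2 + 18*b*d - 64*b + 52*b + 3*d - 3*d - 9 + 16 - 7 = -60*b^2 + 18*b*d - 12*b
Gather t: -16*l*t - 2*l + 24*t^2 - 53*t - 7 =-2*l + 24*t^2 + t*(-16*l - 53) - 7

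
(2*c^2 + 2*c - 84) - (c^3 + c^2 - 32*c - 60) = -c^3 + c^2 + 34*c - 24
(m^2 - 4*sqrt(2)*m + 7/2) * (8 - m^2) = -m^4 + 4*sqrt(2)*m^3 + 9*m^2/2 - 32*sqrt(2)*m + 28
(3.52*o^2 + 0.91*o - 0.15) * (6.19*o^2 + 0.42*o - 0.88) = 21.7888*o^4 + 7.1113*o^3 - 3.6439*o^2 - 0.8638*o + 0.132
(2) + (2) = 4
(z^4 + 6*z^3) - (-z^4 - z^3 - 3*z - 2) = 2*z^4 + 7*z^3 + 3*z + 2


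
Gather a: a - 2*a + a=0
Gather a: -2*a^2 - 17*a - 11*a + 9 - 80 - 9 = -2*a^2 - 28*a - 80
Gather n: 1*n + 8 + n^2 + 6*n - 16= n^2 + 7*n - 8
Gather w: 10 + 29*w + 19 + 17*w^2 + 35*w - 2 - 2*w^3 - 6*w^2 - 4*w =-2*w^3 + 11*w^2 + 60*w + 27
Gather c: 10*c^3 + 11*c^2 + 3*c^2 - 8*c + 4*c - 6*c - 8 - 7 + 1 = 10*c^3 + 14*c^2 - 10*c - 14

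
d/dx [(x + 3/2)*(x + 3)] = 2*x + 9/2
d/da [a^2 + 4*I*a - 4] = 2*a + 4*I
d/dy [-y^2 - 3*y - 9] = -2*y - 3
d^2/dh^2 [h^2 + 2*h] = 2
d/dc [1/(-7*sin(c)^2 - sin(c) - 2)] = (14*sin(c) + 1)*cos(c)/(7*sin(c)^2 + sin(c) + 2)^2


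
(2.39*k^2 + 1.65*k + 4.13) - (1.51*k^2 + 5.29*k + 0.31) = 0.88*k^2 - 3.64*k + 3.82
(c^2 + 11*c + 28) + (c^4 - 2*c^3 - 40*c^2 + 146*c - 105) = c^4 - 2*c^3 - 39*c^2 + 157*c - 77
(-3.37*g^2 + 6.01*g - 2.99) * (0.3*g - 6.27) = -1.011*g^3 + 22.9329*g^2 - 38.5797*g + 18.7473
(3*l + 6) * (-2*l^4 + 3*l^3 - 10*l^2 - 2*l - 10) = -6*l^5 - 3*l^4 - 12*l^3 - 66*l^2 - 42*l - 60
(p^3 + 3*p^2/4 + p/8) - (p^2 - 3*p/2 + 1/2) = p^3 - p^2/4 + 13*p/8 - 1/2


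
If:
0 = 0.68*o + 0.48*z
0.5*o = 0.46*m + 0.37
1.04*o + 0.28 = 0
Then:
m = -1.10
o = -0.27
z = 0.38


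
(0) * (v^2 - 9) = 0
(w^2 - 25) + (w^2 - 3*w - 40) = 2*w^2 - 3*w - 65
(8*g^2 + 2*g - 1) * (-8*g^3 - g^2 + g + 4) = -64*g^5 - 24*g^4 + 14*g^3 + 35*g^2 + 7*g - 4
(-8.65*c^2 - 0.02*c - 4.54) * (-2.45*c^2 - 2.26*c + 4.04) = 21.1925*c^4 + 19.598*c^3 - 23.7778*c^2 + 10.1796*c - 18.3416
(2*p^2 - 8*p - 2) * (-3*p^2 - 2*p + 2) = -6*p^4 + 20*p^3 + 26*p^2 - 12*p - 4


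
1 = 1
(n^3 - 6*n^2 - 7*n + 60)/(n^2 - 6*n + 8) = (n^2 - 2*n - 15)/(n - 2)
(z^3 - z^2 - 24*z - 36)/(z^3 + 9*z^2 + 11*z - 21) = (z^2 - 4*z - 12)/(z^2 + 6*z - 7)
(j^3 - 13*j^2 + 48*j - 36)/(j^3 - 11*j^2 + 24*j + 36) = (j - 1)/(j + 1)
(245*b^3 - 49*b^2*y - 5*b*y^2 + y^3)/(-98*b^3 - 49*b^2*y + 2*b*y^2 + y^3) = (-5*b + y)/(2*b + y)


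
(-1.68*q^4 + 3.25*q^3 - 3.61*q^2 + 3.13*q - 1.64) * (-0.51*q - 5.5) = 0.8568*q^5 + 7.5825*q^4 - 16.0339*q^3 + 18.2587*q^2 - 16.3786*q + 9.02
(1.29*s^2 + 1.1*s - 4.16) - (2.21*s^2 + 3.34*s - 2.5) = -0.92*s^2 - 2.24*s - 1.66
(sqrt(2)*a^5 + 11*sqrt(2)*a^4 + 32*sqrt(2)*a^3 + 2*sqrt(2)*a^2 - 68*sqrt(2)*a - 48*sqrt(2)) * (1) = sqrt(2)*a^5 + 11*sqrt(2)*a^4 + 32*sqrt(2)*a^3 + 2*sqrt(2)*a^2 - 68*sqrt(2)*a - 48*sqrt(2)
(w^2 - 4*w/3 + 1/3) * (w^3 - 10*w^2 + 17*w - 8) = w^5 - 34*w^4/3 + 92*w^3/3 - 34*w^2 + 49*w/3 - 8/3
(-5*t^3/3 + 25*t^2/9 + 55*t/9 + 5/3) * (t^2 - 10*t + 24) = -5*t^5/3 + 175*t^4/9 - 185*t^3/3 + 65*t^2/9 + 130*t + 40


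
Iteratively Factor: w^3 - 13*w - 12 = (w + 1)*(w^2 - w - 12) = (w + 1)*(w + 3)*(w - 4)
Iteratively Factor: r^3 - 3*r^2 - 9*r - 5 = (r + 1)*(r^2 - 4*r - 5) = (r - 5)*(r + 1)*(r + 1)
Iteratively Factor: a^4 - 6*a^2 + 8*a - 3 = (a - 1)*(a^3 + a^2 - 5*a + 3) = (a - 1)^2*(a^2 + 2*a - 3) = (a - 1)^3*(a + 3)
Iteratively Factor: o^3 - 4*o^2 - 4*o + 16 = (o + 2)*(o^2 - 6*o + 8) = (o - 4)*(o + 2)*(o - 2)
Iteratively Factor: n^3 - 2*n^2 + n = (n - 1)*(n^2 - n) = n*(n - 1)*(n - 1)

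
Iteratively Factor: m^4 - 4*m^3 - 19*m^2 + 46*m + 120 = (m - 4)*(m^3 - 19*m - 30) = (m - 4)*(m + 3)*(m^2 - 3*m - 10) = (m - 5)*(m - 4)*(m + 3)*(m + 2)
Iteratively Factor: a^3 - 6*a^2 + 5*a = (a - 5)*(a^2 - a) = (a - 5)*(a - 1)*(a)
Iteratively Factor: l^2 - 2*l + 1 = (l - 1)*(l - 1)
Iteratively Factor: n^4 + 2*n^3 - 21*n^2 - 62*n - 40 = (n + 2)*(n^3 - 21*n - 20) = (n + 1)*(n + 2)*(n^2 - n - 20) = (n + 1)*(n + 2)*(n + 4)*(n - 5)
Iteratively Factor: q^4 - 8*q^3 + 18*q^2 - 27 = (q - 3)*(q^3 - 5*q^2 + 3*q + 9) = (q - 3)^2*(q^2 - 2*q - 3) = (q - 3)^2*(q + 1)*(q - 3)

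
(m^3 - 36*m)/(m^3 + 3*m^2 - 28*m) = (m^2 - 36)/(m^2 + 3*m - 28)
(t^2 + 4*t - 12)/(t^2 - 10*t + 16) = (t + 6)/(t - 8)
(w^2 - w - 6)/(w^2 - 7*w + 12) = (w + 2)/(w - 4)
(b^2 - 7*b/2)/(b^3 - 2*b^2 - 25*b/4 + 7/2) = 2*b/(2*b^2 + 3*b - 2)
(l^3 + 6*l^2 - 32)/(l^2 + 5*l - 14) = (l^2 + 8*l + 16)/(l + 7)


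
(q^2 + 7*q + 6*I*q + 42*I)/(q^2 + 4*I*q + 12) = (q + 7)/(q - 2*I)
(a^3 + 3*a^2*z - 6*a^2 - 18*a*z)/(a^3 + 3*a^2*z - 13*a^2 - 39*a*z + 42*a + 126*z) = a/(a - 7)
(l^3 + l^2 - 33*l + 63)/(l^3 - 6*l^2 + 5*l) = (l^3 + l^2 - 33*l + 63)/(l*(l^2 - 6*l + 5))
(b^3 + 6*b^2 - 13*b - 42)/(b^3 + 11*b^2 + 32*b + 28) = (b - 3)/(b + 2)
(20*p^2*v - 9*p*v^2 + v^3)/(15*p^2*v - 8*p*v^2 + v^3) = (4*p - v)/(3*p - v)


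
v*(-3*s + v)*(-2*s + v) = 6*s^2*v - 5*s*v^2 + v^3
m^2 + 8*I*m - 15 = (m + 3*I)*(m + 5*I)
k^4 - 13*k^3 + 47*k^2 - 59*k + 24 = (k - 8)*(k - 3)*(k - 1)^2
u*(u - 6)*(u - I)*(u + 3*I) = u^4 - 6*u^3 + 2*I*u^3 + 3*u^2 - 12*I*u^2 - 18*u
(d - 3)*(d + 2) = d^2 - d - 6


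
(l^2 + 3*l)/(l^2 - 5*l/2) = 2*(l + 3)/(2*l - 5)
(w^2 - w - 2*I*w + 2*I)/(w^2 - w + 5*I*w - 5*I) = (w - 2*I)/(w + 5*I)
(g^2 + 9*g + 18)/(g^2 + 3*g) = (g + 6)/g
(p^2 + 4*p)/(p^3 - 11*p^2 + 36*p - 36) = p*(p + 4)/(p^3 - 11*p^2 + 36*p - 36)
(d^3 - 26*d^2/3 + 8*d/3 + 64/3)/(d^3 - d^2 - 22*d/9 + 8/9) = 3*(d - 8)/(3*d - 1)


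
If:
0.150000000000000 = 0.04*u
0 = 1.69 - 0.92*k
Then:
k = 1.84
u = 3.75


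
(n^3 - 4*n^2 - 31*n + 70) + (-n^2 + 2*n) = n^3 - 5*n^2 - 29*n + 70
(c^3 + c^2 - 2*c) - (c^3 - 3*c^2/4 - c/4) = 7*c^2/4 - 7*c/4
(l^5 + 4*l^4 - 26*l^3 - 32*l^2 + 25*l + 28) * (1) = l^5 + 4*l^4 - 26*l^3 - 32*l^2 + 25*l + 28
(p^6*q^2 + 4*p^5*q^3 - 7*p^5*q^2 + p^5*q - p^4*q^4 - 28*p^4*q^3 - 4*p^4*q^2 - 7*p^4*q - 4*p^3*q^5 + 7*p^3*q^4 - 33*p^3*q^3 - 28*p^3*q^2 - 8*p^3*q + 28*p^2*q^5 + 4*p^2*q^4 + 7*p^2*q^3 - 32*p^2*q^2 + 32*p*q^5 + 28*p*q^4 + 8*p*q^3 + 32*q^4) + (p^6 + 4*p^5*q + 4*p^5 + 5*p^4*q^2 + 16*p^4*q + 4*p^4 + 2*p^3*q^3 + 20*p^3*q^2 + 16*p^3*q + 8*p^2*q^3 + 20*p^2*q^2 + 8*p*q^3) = p^6*q^2 + p^6 + 4*p^5*q^3 - 7*p^5*q^2 + 5*p^5*q + 4*p^5 - p^4*q^4 - 28*p^4*q^3 + p^4*q^2 + 9*p^4*q + 4*p^4 - 4*p^3*q^5 + 7*p^3*q^4 - 31*p^3*q^3 - 8*p^3*q^2 + 8*p^3*q + 28*p^2*q^5 + 4*p^2*q^4 + 15*p^2*q^3 - 12*p^2*q^2 + 32*p*q^5 + 28*p*q^4 + 16*p*q^3 + 32*q^4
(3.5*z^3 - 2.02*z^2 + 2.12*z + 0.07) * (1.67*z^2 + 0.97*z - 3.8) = 5.845*z^5 + 0.0216000000000003*z^4 - 11.719*z^3 + 9.8493*z^2 - 7.9881*z - 0.266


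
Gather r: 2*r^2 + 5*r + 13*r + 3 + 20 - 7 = 2*r^2 + 18*r + 16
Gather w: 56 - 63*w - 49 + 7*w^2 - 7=7*w^2 - 63*w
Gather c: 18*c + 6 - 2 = 18*c + 4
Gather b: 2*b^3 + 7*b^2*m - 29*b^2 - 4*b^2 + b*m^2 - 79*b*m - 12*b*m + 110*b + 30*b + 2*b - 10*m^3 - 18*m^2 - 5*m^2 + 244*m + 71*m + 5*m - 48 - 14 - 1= 2*b^3 + b^2*(7*m - 33) + b*(m^2 - 91*m + 142) - 10*m^3 - 23*m^2 + 320*m - 63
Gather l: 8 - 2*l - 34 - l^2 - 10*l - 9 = -l^2 - 12*l - 35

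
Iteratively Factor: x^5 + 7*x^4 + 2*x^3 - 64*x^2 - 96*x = (x - 3)*(x^4 + 10*x^3 + 32*x^2 + 32*x) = x*(x - 3)*(x^3 + 10*x^2 + 32*x + 32) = x*(x - 3)*(x + 4)*(x^2 + 6*x + 8) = x*(x - 3)*(x + 4)^2*(x + 2)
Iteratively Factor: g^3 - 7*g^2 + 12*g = (g - 4)*(g^2 - 3*g) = g*(g - 4)*(g - 3)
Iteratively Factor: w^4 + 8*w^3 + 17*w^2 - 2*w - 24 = (w + 4)*(w^3 + 4*w^2 + w - 6) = (w - 1)*(w + 4)*(w^2 + 5*w + 6) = (w - 1)*(w + 3)*(w + 4)*(w + 2)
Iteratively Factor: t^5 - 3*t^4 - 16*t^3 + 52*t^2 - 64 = (t + 1)*(t^4 - 4*t^3 - 12*t^2 + 64*t - 64) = (t + 1)*(t + 4)*(t^3 - 8*t^2 + 20*t - 16) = (t - 4)*(t + 1)*(t + 4)*(t^2 - 4*t + 4) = (t - 4)*(t - 2)*(t + 1)*(t + 4)*(t - 2)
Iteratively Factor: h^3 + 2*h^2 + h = (h)*(h^2 + 2*h + 1) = h*(h + 1)*(h + 1)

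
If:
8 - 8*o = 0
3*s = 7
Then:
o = 1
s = 7/3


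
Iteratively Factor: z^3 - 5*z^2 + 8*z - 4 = (z - 1)*(z^2 - 4*z + 4) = (z - 2)*(z - 1)*(z - 2)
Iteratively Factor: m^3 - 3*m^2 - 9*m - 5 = (m - 5)*(m^2 + 2*m + 1) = (m - 5)*(m + 1)*(m + 1)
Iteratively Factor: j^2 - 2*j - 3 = (j + 1)*(j - 3)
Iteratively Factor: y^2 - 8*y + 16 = (y - 4)*(y - 4)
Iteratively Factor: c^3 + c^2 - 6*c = (c)*(c^2 + c - 6) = c*(c - 2)*(c + 3)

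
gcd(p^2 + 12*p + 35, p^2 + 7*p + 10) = p + 5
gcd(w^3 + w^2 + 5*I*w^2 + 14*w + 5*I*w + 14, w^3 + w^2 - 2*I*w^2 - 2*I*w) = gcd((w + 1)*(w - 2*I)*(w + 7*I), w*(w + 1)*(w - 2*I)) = w^2 + w*(1 - 2*I) - 2*I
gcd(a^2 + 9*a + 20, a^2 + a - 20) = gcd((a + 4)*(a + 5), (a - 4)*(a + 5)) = a + 5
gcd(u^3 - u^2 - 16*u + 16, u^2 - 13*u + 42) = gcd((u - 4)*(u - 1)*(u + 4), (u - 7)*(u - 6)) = 1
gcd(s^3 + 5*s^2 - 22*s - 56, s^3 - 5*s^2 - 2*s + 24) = s^2 - 2*s - 8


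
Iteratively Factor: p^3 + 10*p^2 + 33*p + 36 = (p + 3)*(p^2 + 7*p + 12) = (p + 3)^2*(p + 4)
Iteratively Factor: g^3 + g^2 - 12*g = (g + 4)*(g^2 - 3*g) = (g - 3)*(g + 4)*(g)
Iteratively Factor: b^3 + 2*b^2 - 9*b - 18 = (b + 3)*(b^2 - b - 6) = (b + 2)*(b + 3)*(b - 3)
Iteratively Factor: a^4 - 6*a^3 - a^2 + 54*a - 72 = (a - 4)*(a^3 - 2*a^2 - 9*a + 18) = (a - 4)*(a - 2)*(a^2 - 9) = (a - 4)*(a - 3)*(a - 2)*(a + 3)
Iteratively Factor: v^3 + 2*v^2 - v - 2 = (v + 1)*(v^2 + v - 2) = (v - 1)*(v + 1)*(v + 2)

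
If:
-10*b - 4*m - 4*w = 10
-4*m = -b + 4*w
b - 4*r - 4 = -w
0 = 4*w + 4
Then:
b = -10/11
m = 17/22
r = -65/44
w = -1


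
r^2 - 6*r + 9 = (r - 3)^2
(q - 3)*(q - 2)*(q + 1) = q^3 - 4*q^2 + q + 6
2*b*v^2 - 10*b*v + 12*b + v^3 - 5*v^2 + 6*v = (2*b + v)*(v - 3)*(v - 2)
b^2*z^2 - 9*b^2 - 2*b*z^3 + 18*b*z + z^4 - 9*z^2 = (-b + z)^2*(z - 3)*(z + 3)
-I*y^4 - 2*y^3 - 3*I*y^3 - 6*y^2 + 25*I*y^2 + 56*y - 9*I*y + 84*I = (y - 4)*(y + 7)*(y - 3*I)*(-I*y + 1)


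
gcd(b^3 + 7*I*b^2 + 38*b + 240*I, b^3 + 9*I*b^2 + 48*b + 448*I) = b + 8*I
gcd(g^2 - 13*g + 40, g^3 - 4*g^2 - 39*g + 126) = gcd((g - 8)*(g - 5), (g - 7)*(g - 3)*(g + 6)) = 1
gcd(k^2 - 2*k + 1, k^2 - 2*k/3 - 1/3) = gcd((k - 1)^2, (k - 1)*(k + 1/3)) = k - 1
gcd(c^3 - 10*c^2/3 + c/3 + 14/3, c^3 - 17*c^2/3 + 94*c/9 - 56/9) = c^2 - 13*c/3 + 14/3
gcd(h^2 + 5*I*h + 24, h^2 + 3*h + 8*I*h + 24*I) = h + 8*I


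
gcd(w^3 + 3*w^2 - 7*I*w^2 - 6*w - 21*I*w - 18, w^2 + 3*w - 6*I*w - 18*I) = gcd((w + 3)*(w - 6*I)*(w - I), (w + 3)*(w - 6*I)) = w^2 + w*(3 - 6*I) - 18*I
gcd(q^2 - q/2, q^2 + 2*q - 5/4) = q - 1/2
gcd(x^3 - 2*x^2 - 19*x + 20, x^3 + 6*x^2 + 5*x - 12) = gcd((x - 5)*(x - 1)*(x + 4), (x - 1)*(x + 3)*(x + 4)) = x^2 + 3*x - 4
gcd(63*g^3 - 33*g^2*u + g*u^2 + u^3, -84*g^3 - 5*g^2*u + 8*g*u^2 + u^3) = -21*g^2 + 4*g*u + u^2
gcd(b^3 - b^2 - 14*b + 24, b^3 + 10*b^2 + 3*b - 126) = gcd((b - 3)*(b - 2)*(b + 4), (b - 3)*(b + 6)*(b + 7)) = b - 3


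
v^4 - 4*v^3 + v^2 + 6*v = v*(v - 3)*(v - 2)*(v + 1)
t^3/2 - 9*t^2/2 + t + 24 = (t/2 + 1)*(t - 8)*(t - 3)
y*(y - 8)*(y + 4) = y^3 - 4*y^2 - 32*y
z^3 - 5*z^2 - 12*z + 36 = (z - 6)*(z - 2)*(z + 3)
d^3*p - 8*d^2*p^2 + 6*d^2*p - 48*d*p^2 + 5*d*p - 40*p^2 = (d + 5)*(d - 8*p)*(d*p + p)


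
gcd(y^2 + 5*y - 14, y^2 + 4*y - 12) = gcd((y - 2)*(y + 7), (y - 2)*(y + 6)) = y - 2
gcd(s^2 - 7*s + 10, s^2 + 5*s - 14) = s - 2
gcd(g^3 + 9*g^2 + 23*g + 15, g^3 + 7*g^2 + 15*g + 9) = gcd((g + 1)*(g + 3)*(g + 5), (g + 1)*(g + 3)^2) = g^2 + 4*g + 3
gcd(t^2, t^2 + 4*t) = t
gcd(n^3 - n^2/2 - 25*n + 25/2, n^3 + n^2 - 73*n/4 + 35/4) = n^2 + 9*n/2 - 5/2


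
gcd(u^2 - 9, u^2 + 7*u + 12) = u + 3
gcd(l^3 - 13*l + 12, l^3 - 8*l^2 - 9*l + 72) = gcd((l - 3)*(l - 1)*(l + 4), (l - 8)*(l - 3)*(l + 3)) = l - 3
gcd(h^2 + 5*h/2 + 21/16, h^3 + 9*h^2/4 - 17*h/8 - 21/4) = h + 7/4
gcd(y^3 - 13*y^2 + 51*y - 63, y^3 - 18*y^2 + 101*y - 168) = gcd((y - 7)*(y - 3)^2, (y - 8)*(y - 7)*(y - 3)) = y^2 - 10*y + 21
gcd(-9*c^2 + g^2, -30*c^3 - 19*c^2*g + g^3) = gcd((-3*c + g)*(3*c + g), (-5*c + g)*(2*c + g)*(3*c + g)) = 3*c + g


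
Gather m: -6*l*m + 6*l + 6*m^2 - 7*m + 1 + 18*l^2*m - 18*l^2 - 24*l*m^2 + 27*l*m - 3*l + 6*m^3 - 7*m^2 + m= -18*l^2 + 3*l + 6*m^3 + m^2*(-24*l - 1) + m*(18*l^2 + 21*l - 6) + 1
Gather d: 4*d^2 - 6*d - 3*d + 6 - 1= 4*d^2 - 9*d + 5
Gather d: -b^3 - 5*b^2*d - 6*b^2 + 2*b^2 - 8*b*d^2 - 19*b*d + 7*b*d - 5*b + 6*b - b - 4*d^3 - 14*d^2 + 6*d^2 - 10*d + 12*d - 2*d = -b^3 - 4*b^2 - 4*d^3 + d^2*(-8*b - 8) + d*(-5*b^2 - 12*b)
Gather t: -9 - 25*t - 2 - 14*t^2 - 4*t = -14*t^2 - 29*t - 11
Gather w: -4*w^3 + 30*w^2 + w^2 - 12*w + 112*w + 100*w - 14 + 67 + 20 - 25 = -4*w^3 + 31*w^2 + 200*w + 48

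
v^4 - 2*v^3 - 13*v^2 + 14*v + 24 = (v - 4)*(v - 2)*(v + 1)*(v + 3)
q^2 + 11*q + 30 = (q + 5)*(q + 6)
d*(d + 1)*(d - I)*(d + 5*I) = d^4 + d^3 + 4*I*d^3 + 5*d^2 + 4*I*d^2 + 5*d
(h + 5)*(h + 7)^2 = h^3 + 19*h^2 + 119*h + 245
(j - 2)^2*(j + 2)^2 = j^4 - 8*j^2 + 16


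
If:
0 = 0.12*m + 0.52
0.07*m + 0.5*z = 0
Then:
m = -4.33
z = 0.61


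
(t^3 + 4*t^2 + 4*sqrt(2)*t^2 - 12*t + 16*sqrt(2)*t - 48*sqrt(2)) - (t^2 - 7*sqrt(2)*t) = t^3 + 3*t^2 + 4*sqrt(2)*t^2 - 12*t + 23*sqrt(2)*t - 48*sqrt(2)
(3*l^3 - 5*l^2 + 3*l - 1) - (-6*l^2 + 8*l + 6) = 3*l^3 + l^2 - 5*l - 7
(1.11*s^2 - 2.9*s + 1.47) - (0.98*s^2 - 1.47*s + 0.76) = 0.13*s^2 - 1.43*s + 0.71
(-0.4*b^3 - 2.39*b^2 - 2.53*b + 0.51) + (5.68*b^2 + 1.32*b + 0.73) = -0.4*b^3 + 3.29*b^2 - 1.21*b + 1.24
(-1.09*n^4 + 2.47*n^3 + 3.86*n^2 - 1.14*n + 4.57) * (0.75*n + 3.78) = -0.8175*n^5 - 2.2677*n^4 + 12.2316*n^3 + 13.7358*n^2 - 0.881699999999999*n + 17.2746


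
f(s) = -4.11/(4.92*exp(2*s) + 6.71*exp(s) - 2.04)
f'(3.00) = 0.00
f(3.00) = 0.00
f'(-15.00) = 0.00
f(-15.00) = 2.01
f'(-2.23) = 2.16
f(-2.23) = 3.26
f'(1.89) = 0.03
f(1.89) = -0.02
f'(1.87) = 0.03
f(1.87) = -0.02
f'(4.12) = 0.00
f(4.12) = -0.00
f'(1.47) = 0.06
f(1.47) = -0.03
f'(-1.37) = 32303.34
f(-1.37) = 238.18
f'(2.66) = 0.01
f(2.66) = -0.00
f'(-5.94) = 0.02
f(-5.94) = 2.03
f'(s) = -4.11*(-9.84*exp(2*s) - 6.71*exp(s))/(4.92*exp(2*s) + 6.71*exp(s) - 2.04)^2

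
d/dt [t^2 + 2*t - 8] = 2*t + 2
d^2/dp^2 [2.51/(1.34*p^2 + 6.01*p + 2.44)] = (-9.013912*p^2 - 40.428068*p + 2.51*(2.68*p + 6.01)*(5.36*p + 12.02) - 16.413392)/(1.34*p^2 + 6.01*p + 2.44)^3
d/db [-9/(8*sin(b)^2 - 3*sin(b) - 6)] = 9*(16*sin(b) - 3)*cos(b)/(-8*sin(b)^2 + 3*sin(b) + 6)^2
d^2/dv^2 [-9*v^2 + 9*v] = -18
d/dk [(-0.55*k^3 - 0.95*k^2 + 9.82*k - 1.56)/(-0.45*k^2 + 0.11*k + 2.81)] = (0.2475*k^4 - 0.121*k^3 - 0.322000000000001*k^2 - 6.743*k + 27.7658)/(0.2025*k^4 - 0.099*k^3 - 2.5169*k^2 + 0.6182*k + 7.8961)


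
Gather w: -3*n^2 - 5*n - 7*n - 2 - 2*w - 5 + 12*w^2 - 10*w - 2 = -3*n^2 - 12*n + 12*w^2 - 12*w - 9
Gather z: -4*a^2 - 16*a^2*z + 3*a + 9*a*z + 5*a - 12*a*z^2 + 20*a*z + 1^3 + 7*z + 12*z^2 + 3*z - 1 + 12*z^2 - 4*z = -4*a^2 + 8*a + z^2*(24 - 12*a) + z*(-16*a^2 + 29*a + 6)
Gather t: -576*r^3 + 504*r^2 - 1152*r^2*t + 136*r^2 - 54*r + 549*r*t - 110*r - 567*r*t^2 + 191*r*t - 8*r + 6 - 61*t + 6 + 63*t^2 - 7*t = -576*r^3 + 640*r^2 - 172*r + t^2*(63 - 567*r) + t*(-1152*r^2 + 740*r - 68) + 12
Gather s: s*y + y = s*y + y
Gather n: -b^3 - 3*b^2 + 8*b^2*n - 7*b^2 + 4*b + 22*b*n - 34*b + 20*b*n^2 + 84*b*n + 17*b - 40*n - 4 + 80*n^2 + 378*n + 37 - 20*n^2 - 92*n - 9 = -b^3 - 10*b^2 - 13*b + n^2*(20*b + 60) + n*(8*b^2 + 106*b + 246) + 24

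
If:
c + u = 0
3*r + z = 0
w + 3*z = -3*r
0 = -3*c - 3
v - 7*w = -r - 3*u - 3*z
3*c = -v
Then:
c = -1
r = 3/25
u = 1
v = 3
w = 18/25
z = -9/25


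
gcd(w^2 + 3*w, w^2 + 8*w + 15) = w + 3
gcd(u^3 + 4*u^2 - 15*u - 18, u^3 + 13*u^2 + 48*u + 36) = u^2 + 7*u + 6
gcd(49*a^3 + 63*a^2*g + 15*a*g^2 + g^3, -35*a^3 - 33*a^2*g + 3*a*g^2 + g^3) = 7*a^2 + 8*a*g + g^2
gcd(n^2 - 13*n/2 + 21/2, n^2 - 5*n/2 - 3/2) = n - 3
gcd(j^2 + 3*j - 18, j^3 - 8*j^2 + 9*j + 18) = j - 3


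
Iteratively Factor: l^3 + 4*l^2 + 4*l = (l)*(l^2 + 4*l + 4) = l*(l + 2)*(l + 2)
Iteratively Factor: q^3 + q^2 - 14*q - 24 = (q + 2)*(q^2 - q - 12) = (q + 2)*(q + 3)*(q - 4)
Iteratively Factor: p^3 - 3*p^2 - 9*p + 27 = (p - 3)*(p^2 - 9) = (p - 3)^2*(p + 3)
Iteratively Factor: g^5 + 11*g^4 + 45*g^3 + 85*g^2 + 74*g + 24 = (g + 2)*(g^4 + 9*g^3 + 27*g^2 + 31*g + 12) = (g + 1)*(g + 2)*(g^3 + 8*g^2 + 19*g + 12) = (g + 1)^2*(g + 2)*(g^2 + 7*g + 12) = (g + 1)^2*(g + 2)*(g + 3)*(g + 4)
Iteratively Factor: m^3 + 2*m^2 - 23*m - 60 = (m - 5)*(m^2 + 7*m + 12) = (m - 5)*(m + 4)*(m + 3)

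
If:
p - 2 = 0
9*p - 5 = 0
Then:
No Solution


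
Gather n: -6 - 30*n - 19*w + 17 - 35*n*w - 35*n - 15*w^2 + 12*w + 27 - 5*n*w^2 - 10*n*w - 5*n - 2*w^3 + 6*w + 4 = n*(-5*w^2 - 45*w - 70) - 2*w^3 - 15*w^2 - w + 42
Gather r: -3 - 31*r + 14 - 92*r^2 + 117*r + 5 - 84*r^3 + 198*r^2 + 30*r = -84*r^3 + 106*r^2 + 116*r + 16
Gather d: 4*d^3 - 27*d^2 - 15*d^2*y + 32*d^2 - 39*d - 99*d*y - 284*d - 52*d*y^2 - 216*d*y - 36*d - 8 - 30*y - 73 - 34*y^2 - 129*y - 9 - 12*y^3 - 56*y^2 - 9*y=4*d^3 + d^2*(5 - 15*y) + d*(-52*y^2 - 315*y - 359) - 12*y^3 - 90*y^2 - 168*y - 90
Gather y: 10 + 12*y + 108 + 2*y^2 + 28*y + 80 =2*y^2 + 40*y + 198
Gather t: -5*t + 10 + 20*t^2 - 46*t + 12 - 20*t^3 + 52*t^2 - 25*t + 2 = -20*t^3 + 72*t^2 - 76*t + 24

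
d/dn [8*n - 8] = 8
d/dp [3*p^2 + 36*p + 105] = 6*p + 36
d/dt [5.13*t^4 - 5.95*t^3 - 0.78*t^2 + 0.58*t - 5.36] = 20.52*t^3 - 17.85*t^2 - 1.56*t + 0.58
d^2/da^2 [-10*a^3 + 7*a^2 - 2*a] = 14 - 60*a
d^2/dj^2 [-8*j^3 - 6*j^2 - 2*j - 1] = -48*j - 12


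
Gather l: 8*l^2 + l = 8*l^2 + l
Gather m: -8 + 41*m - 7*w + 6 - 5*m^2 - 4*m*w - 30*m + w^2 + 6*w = -5*m^2 + m*(11 - 4*w) + w^2 - w - 2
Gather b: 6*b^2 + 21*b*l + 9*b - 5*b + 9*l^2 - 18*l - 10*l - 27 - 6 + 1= 6*b^2 + b*(21*l + 4) + 9*l^2 - 28*l - 32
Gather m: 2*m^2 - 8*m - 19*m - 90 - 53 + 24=2*m^2 - 27*m - 119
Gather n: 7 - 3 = 4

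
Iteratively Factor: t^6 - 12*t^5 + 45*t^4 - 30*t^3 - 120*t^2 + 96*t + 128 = (t - 4)*(t^5 - 8*t^4 + 13*t^3 + 22*t^2 - 32*t - 32) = (t - 4)*(t + 1)*(t^4 - 9*t^3 + 22*t^2 - 32) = (t - 4)^2*(t + 1)*(t^3 - 5*t^2 + 2*t + 8) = (t - 4)^2*(t + 1)^2*(t^2 - 6*t + 8) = (t - 4)^2*(t - 2)*(t + 1)^2*(t - 4)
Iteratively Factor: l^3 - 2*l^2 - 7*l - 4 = (l + 1)*(l^2 - 3*l - 4) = (l + 1)^2*(l - 4)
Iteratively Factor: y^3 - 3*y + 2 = (y - 1)*(y^2 + y - 2) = (y - 1)^2*(y + 2)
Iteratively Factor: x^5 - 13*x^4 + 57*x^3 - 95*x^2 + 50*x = (x)*(x^4 - 13*x^3 + 57*x^2 - 95*x + 50) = x*(x - 5)*(x^3 - 8*x^2 + 17*x - 10) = x*(x - 5)*(x - 2)*(x^2 - 6*x + 5) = x*(x - 5)*(x - 2)*(x - 1)*(x - 5)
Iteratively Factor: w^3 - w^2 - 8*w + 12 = (w - 2)*(w^2 + w - 6) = (w - 2)*(w + 3)*(w - 2)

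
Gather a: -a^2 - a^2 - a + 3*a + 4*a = -2*a^2 + 6*a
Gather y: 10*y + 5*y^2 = 5*y^2 + 10*y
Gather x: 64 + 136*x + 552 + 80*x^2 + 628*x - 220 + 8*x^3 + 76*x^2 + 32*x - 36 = 8*x^3 + 156*x^2 + 796*x + 360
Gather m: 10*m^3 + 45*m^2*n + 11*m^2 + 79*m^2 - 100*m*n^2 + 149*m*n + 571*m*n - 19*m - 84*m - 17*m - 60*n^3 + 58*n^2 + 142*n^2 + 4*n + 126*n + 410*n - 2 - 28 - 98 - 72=10*m^3 + m^2*(45*n + 90) + m*(-100*n^2 + 720*n - 120) - 60*n^3 + 200*n^2 + 540*n - 200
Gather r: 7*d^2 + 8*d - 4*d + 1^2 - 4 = 7*d^2 + 4*d - 3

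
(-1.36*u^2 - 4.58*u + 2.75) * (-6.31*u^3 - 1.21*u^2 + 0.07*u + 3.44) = 8.5816*u^5 + 30.5454*u^4 - 11.9059*u^3 - 8.3265*u^2 - 15.5627*u + 9.46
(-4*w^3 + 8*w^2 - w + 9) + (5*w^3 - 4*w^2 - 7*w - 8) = w^3 + 4*w^2 - 8*w + 1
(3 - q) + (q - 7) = -4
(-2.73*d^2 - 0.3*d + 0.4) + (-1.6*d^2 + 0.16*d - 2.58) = -4.33*d^2 - 0.14*d - 2.18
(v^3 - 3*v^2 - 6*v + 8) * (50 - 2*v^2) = -2*v^5 + 6*v^4 + 62*v^3 - 166*v^2 - 300*v + 400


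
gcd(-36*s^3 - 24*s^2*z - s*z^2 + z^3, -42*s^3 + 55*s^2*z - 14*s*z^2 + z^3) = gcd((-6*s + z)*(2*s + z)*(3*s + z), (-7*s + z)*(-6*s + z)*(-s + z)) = -6*s + z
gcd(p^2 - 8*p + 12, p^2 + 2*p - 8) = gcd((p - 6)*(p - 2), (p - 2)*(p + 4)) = p - 2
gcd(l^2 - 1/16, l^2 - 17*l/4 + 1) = l - 1/4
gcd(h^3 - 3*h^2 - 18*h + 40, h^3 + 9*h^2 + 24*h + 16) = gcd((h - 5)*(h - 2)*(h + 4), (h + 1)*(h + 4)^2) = h + 4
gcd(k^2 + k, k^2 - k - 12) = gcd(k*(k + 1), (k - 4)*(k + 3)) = 1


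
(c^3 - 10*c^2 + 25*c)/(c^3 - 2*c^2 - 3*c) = (-c^2 + 10*c - 25)/(-c^2 + 2*c + 3)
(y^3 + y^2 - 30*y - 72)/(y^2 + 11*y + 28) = (y^2 - 3*y - 18)/(y + 7)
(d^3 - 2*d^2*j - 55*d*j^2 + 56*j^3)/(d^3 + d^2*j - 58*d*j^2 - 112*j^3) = (d - j)/(d + 2*j)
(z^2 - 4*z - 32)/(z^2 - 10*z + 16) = (z + 4)/(z - 2)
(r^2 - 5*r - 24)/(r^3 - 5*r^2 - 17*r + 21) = (r - 8)/(r^2 - 8*r + 7)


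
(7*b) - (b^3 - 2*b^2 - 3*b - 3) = -b^3 + 2*b^2 + 10*b + 3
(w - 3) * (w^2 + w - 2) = w^3 - 2*w^2 - 5*w + 6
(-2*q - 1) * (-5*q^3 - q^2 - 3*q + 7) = 10*q^4 + 7*q^3 + 7*q^2 - 11*q - 7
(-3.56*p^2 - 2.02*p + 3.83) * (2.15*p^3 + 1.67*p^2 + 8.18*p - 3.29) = -7.654*p^5 - 10.2882*p^4 - 24.2597*p^3 + 1.5849*p^2 + 37.9752*p - 12.6007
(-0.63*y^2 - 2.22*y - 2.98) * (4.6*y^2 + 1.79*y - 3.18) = -2.898*y^4 - 11.3397*y^3 - 15.6784*y^2 + 1.7254*y + 9.4764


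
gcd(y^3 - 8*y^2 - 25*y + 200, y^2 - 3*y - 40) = y^2 - 3*y - 40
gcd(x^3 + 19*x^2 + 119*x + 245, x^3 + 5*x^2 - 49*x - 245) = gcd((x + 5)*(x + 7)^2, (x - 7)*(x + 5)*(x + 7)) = x^2 + 12*x + 35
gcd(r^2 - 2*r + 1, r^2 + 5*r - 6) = r - 1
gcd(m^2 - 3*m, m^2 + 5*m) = m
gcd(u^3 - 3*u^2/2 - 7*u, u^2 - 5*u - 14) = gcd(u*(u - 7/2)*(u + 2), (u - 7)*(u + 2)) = u + 2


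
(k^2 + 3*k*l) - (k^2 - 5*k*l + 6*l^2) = 8*k*l - 6*l^2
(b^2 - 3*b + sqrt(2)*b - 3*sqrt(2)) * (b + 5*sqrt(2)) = b^3 - 3*b^2 + 6*sqrt(2)*b^2 - 18*sqrt(2)*b + 10*b - 30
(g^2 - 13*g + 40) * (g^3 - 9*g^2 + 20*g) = g^5 - 22*g^4 + 177*g^3 - 620*g^2 + 800*g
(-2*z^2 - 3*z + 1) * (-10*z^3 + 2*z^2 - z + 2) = 20*z^5 + 26*z^4 - 14*z^3 + z^2 - 7*z + 2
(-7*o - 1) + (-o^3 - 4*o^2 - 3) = -o^3 - 4*o^2 - 7*o - 4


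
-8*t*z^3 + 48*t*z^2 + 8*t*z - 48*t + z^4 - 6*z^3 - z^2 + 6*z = (-8*t + z)*(z - 6)*(z - 1)*(z + 1)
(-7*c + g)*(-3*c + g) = 21*c^2 - 10*c*g + g^2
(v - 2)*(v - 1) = v^2 - 3*v + 2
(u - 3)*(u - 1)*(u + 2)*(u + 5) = u^4 + 3*u^3 - 15*u^2 - 19*u + 30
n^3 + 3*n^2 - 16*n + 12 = (n - 2)*(n - 1)*(n + 6)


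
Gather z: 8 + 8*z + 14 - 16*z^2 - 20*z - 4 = -16*z^2 - 12*z + 18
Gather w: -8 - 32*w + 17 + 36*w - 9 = 4*w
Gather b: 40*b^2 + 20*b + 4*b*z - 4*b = 40*b^2 + b*(4*z + 16)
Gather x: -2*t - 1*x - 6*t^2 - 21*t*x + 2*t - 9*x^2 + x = -6*t^2 - 21*t*x - 9*x^2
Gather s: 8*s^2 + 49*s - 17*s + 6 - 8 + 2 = 8*s^2 + 32*s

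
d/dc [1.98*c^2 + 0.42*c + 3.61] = 3.96*c + 0.42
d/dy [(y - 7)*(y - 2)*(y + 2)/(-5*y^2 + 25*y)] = (-y^4 + 10*y^3 - 39*y^2 + 56*y - 140)/(5*y^2*(y^2 - 10*y + 25))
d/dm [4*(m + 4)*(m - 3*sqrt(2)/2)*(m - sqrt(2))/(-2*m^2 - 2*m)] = (-2*m^4 - 4*m^3 - 15*sqrt(2)*m^2 - 2*m^2 + 48*m + 24)/(m^2*(m^2 + 2*m + 1))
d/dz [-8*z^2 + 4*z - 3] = 4 - 16*z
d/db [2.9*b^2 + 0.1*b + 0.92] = 5.8*b + 0.1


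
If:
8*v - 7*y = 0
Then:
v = 7*y/8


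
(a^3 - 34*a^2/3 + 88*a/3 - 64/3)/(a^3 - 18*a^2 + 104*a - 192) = (3*a^2 - 10*a + 8)/(3*(a^2 - 10*a + 24))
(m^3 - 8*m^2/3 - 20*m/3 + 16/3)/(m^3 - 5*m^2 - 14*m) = (3*m^2 - 14*m + 8)/(3*m*(m - 7))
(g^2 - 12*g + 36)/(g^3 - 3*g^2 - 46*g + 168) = (g - 6)/(g^2 + 3*g - 28)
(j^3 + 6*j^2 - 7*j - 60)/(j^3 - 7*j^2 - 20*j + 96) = (j + 5)/(j - 8)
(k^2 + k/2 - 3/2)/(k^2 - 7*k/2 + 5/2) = (2*k + 3)/(2*k - 5)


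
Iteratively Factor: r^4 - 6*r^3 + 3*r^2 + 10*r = (r)*(r^3 - 6*r^2 + 3*r + 10) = r*(r + 1)*(r^2 - 7*r + 10) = r*(r - 5)*(r + 1)*(r - 2)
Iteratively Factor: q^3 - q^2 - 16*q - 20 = (q + 2)*(q^2 - 3*q - 10) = (q - 5)*(q + 2)*(q + 2)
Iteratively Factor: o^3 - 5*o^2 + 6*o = (o - 2)*(o^2 - 3*o) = (o - 3)*(o - 2)*(o)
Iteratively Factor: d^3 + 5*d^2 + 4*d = (d)*(d^2 + 5*d + 4) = d*(d + 4)*(d + 1)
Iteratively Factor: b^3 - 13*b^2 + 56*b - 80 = (b - 4)*(b^2 - 9*b + 20) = (b - 4)^2*(b - 5)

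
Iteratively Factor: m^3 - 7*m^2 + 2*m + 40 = (m + 2)*(m^2 - 9*m + 20) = (m - 5)*(m + 2)*(m - 4)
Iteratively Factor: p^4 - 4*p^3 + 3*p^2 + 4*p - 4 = (p + 1)*(p^3 - 5*p^2 + 8*p - 4) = (p - 2)*(p + 1)*(p^2 - 3*p + 2) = (p - 2)*(p - 1)*(p + 1)*(p - 2)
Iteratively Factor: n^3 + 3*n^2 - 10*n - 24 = (n - 3)*(n^2 + 6*n + 8) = (n - 3)*(n + 4)*(n + 2)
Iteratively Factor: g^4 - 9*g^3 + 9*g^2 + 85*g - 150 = (g - 2)*(g^3 - 7*g^2 - 5*g + 75) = (g - 5)*(g - 2)*(g^2 - 2*g - 15) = (g - 5)^2*(g - 2)*(g + 3)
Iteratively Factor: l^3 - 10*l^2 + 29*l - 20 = (l - 1)*(l^2 - 9*l + 20) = (l - 4)*(l - 1)*(l - 5)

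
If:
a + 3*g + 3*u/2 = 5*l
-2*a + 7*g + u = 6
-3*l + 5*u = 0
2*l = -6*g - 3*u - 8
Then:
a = -92/19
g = -2/5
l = -28/19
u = -84/95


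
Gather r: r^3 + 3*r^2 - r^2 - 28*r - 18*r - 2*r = r^3 + 2*r^2 - 48*r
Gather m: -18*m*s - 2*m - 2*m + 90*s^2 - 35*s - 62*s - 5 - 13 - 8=m*(-18*s - 4) + 90*s^2 - 97*s - 26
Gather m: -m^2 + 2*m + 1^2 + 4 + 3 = -m^2 + 2*m + 8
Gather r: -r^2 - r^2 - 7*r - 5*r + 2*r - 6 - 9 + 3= -2*r^2 - 10*r - 12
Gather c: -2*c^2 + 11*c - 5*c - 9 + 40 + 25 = -2*c^2 + 6*c + 56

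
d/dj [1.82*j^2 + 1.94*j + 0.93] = 3.64*j + 1.94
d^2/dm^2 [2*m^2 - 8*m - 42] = 4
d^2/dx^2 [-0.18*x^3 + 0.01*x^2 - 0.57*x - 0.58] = 0.02 - 1.08*x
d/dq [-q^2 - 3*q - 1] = -2*q - 3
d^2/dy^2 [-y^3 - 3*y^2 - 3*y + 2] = -6*y - 6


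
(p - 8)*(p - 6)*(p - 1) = p^3 - 15*p^2 + 62*p - 48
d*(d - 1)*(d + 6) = d^3 + 5*d^2 - 6*d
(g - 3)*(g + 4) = g^2 + g - 12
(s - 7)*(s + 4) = s^2 - 3*s - 28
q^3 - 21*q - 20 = (q - 5)*(q + 1)*(q + 4)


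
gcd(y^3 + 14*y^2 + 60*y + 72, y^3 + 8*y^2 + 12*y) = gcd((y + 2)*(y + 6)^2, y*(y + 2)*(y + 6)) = y^2 + 8*y + 12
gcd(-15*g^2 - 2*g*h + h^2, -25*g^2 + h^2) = 5*g - h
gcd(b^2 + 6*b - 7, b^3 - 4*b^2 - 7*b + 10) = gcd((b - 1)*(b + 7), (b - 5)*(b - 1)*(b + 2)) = b - 1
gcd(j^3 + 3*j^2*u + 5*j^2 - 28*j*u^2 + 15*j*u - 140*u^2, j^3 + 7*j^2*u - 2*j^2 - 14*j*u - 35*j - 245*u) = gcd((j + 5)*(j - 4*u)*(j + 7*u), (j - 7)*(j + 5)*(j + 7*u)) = j^2 + 7*j*u + 5*j + 35*u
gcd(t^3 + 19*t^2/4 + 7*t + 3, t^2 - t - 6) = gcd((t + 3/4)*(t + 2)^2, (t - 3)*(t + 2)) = t + 2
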